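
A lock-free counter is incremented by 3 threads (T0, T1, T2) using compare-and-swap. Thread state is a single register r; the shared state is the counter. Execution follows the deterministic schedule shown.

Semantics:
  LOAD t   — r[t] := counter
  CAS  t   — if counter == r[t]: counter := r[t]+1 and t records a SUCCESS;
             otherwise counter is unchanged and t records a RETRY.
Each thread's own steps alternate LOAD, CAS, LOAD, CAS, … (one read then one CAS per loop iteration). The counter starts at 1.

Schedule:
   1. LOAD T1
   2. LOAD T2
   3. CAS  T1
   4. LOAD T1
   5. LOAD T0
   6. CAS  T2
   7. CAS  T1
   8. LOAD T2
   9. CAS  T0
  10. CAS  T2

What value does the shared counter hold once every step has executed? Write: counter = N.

counter = 4

1. LOAD T1 → mem=1 r[T1]=1 [LOAD]
2. LOAD T2 → mem=1 r[T2]=1 [LOAD]
3. CAS T1 → mem=2 r[T1]=1 [OK]
4. LOAD T1 → mem=2 r[T1]=2 [LOAD]
5. LOAD T0 → mem=2 r[T0]=2 [LOAD]
6. CAS T2 → mem=2 r[T2]=1 [RETRY]
7. CAS T1 → mem=3 r[T1]=2 [OK]
8. LOAD T2 → mem=3 r[T2]=3 [LOAD]
9. CAS T0 → mem=3 r[T0]=2 [RETRY]
10. CAS T2 → mem=4 r[T2]=3 [OK]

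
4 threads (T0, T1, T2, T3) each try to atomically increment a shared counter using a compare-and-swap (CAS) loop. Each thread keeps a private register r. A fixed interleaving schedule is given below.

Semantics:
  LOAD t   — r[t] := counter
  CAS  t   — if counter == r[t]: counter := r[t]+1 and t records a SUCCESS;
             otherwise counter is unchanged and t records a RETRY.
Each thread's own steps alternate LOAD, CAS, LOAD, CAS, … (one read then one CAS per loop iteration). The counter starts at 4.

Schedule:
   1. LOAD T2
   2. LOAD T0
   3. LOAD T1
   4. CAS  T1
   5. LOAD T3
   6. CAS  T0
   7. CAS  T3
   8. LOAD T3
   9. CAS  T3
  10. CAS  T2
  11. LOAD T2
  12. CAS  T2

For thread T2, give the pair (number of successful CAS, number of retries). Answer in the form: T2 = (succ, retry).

T2 = (1, 1)

[1] T2.load  rd  (counter 4, T2.r 4)
[2] T0.load  rd  (counter 4, T0.r 4)
[3] T1.load  rd  (counter 4, T1.r 4)
[4] T1.cas  hit  (counter 5, T1.r 4)
[5] T3.load  rd  (counter 5, T3.r 5)
[6] T0.cas  miss  (counter 5, T0.r 4)
[7] T3.cas  hit  (counter 6, T3.r 5)
[8] T3.load  rd  (counter 6, T3.r 6)
[9] T3.cas  hit  (counter 7, T3.r 6)
[10] T2.cas  miss  (counter 7, T2.r 4)
[11] T2.load  rd  (counter 7, T2.r 7)
[12] T2.cas  hit  (counter 8, T2.r 7)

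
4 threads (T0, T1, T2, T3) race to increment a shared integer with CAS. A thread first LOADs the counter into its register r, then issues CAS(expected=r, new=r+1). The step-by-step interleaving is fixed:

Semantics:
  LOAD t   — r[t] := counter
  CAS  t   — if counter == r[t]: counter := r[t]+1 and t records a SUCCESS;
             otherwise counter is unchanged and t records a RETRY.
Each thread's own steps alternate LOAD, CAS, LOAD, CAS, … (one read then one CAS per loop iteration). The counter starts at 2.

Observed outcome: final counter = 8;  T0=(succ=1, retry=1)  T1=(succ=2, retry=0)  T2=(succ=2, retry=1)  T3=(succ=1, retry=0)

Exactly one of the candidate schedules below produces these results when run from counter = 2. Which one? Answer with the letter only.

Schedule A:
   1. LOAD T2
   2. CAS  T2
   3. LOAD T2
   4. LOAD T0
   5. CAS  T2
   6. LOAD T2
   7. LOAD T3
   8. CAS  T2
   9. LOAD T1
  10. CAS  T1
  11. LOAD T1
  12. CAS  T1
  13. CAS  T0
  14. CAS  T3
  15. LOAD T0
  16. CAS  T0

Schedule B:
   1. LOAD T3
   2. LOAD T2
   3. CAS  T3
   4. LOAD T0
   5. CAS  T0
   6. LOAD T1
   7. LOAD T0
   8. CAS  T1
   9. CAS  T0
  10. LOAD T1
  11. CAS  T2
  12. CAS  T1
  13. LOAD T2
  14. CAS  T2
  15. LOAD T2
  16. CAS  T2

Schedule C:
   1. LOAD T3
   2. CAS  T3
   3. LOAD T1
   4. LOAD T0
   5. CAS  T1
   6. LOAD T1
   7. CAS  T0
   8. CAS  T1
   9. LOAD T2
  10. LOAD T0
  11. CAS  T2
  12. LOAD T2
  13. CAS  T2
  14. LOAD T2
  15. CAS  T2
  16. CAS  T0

B

Tracing schedule B:
1. LOAD T3 → mem=2 r[T3]=2 [LOAD]
2. LOAD T2 → mem=2 r[T2]=2 [LOAD]
3. CAS T3 → mem=3 r[T3]=2 [OK]
4. LOAD T0 → mem=3 r[T0]=3 [LOAD]
5. CAS T0 → mem=4 r[T0]=3 [OK]
6. LOAD T1 → mem=4 r[T1]=4 [LOAD]
7. LOAD T0 → mem=4 r[T0]=4 [LOAD]
8. CAS T1 → mem=5 r[T1]=4 [OK]
9. CAS T0 → mem=5 r[T0]=4 [RETRY]
10. LOAD T1 → mem=5 r[T1]=5 [LOAD]
11. CAS T2 → mem=5 r[T2]=2 [RETRY]
12. CAS T1 → mem=6 r[T1]=5 [OK]
13. LOAD T2 → mem=6 r[T2]=6 [LOAD]
14. CAS T2 → mem=7 r[T2]=6 [OK]
15. LOAD T2 → mem=7 r[T2]=7 [LOAD]
16. CAS T2 → mem=8 r[T2]=7 [OK]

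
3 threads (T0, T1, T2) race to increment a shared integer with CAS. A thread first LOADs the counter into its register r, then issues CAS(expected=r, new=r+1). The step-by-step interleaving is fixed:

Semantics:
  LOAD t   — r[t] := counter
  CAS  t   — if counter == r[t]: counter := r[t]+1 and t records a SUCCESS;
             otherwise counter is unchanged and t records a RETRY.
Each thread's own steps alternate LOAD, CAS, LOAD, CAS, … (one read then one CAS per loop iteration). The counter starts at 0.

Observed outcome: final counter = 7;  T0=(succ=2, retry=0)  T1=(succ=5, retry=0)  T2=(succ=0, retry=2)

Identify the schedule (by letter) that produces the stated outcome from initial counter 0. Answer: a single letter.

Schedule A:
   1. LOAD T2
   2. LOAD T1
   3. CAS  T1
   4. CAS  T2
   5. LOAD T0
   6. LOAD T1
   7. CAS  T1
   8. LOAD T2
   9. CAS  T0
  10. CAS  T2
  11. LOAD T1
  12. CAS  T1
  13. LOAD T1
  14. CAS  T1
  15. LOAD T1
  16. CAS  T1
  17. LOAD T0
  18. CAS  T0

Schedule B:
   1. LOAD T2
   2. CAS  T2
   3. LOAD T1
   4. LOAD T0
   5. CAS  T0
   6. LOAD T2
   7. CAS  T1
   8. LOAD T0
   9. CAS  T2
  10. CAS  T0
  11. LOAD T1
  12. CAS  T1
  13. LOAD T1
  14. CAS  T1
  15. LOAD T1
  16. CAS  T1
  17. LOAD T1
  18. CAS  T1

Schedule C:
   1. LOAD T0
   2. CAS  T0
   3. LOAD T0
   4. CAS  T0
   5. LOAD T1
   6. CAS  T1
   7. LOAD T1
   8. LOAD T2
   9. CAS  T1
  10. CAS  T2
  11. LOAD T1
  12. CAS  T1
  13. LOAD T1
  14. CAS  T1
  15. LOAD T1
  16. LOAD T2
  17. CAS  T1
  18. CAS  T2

Tracing schedule C:
1. LOAD T0 → mem=0 r[T0]=0 [LOAD]
2. CAS T0 → mem=1 r[T0]=0 [OK]
3. LOAD T0 → mem=1 r[T0]=1 [LOAD]
4. CAS T0 → mem=2 r[T0]=1 [OK]
5. LOAD T1 → mem=2 r[T1]=2 [LOAD]
6. CAS T1 → mem=3 r[T1]=2 [OK]
7. LOAD T1 → mem=3 r[T1]=3 [LOAD]
8. LOAD T2 → mem=3 r[T2]=3 [LOAD]
9. CAS T1 → mem=4 r[T1]=3 [OK]
10. CAS T2 → mem=4 r[T2]=3 [RETRY]
11. LOAD T1 → mem=4 r[T1]=4 [LOAD]
12. CAS T1 → mem=5 r[T1]=4 [OK]
13. LOAD T1 → mem=5 r[T1]=5 [LOAD]
14. CAS T1 → mem=6 r[T1]=5 [OK]
15. LOAD T1 → mem=6 r[T1]=6 [LOAD]
16. LOAD T2 → mem=6 r[T2]=6 [LOAD]
17. CAS T1 → mem=7 r[T1]=6 [OK]
18. CAS T2 → mem=7 r[T2]=6 [RETRY]

C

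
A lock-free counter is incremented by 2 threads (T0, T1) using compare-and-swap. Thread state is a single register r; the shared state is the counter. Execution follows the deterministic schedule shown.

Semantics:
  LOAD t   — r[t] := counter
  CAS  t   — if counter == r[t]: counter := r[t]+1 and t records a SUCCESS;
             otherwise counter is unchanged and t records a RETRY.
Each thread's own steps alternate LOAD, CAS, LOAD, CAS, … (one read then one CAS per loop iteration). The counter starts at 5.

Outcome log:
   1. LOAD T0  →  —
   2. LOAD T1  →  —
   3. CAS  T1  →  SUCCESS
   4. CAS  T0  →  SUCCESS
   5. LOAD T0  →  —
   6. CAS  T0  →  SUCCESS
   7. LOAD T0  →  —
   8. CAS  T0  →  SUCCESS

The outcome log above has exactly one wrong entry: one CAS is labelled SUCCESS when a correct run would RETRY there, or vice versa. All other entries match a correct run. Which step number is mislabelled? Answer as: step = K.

Re-executing:
[1] T0.load  rd  (counter 5, T0.r 5)
[2] T1.load  rd  (counter 5, T1.r 5)
[3] T1.cas  hit  (counter 6, T1.r 5)
[4] T0.cas  miss  (counter 6, T0.r 5)
[5] T0.load  rd  (counter 6, T0.r 6)
[6] T0.cas  hit  (counter 7, T0.r 6)
[7] T0.load  rd  (counter 7, T0.r 7)
[8] T0.cas  hit  (counter 8, T0.r 7)
Flip is step 4.

step = 4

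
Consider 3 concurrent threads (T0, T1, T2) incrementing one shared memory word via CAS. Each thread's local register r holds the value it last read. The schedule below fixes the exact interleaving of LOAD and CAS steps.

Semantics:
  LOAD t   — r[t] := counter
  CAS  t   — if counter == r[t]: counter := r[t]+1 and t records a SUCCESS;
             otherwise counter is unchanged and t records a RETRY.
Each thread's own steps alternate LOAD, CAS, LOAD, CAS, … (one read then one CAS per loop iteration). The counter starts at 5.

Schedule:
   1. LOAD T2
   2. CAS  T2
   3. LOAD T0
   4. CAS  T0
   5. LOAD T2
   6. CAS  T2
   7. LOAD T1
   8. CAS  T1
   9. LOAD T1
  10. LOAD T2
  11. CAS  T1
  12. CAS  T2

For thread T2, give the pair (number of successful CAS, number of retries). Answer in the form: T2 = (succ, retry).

#1 T2 reads 5
#2 T2 CAS(5→6) writes; counter now 6
#3 T0 reads 6
#4 T0 CAS(6→7) writes; counter now 7
#5 T2 reads 7
#6 T2 CAS(7→8) writes; counter now 8
#7 T1 reads 8
#8 T1 CAS(8→9) writes; counter now 9
#9 T1 reads 9
#10 T2 reads 9
#11 T1 CAS(9→10) writes; counter now 10
#12 T2 CAS(9→10) fails; counter now 10

T2 = (2, 1)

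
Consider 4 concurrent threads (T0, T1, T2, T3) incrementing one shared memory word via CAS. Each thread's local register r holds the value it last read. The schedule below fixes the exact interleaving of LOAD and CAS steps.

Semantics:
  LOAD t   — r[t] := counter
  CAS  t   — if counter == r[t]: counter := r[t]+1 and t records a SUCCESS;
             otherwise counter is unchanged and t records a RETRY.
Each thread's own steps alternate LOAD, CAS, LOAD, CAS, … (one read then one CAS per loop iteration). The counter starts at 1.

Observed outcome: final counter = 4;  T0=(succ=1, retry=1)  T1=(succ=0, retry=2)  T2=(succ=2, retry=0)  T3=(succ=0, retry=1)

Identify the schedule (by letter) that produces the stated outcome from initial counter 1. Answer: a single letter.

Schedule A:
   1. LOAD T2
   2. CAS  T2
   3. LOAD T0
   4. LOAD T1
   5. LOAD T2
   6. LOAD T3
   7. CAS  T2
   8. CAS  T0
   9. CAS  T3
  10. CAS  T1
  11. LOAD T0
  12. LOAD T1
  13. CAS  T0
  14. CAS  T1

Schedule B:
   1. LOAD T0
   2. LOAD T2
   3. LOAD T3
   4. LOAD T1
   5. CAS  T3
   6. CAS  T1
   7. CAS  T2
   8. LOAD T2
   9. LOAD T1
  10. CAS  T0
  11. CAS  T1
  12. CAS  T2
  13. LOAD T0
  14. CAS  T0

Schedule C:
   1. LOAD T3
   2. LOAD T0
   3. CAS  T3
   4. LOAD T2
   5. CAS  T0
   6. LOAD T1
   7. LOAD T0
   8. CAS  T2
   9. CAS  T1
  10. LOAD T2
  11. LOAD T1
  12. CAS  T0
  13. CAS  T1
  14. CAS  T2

Tracing schedule A:
   1) LOAD T2:  M=1  r_T2=1
   2) CAS  T2:  M=2  r_T2=1 ✓
   3) LOAD T0:  M=2  r_T0=2
   4) LOAD T1:  M=2  r_T1=2
   5) LOAD T2:  M=2  r_T2=2
   6) LOAD T3:  M=2  r_T3=2
   7) CAS  T2:  M=3  r_T2=2 ✓
   8) CAS  T0:  M=3  r_T0=2 ✗
   9) CAS  T3:  M=3  r_T3=2 ✗
  10) CAS  T1:  M=3  r_T1=2 ✗
  11) LOAD T0:  M=3  r_T0=3
  12) LOAD T1:  M=3  r_T1=3
  13) CAS  T0:  M=4  r_T0=3 ✓
  14) CAS  T1:  M=4  r_T1=3 ✗

A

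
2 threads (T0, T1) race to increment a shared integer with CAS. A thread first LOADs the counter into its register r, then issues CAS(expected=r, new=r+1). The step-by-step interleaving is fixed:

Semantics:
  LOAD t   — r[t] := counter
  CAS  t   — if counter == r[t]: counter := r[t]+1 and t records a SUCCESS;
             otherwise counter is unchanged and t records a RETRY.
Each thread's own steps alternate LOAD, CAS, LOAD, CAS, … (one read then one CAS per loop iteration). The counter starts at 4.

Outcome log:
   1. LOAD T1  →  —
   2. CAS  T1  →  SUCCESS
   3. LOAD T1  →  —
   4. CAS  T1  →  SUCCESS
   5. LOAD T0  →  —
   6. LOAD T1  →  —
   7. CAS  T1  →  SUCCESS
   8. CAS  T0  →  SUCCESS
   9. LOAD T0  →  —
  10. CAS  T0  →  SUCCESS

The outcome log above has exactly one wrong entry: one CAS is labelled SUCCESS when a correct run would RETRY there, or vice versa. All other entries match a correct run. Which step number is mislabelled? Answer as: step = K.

step = 8

Reference trace:
   1) LOAD T1:  M=4  r_T1=4
   2) CAS  T1:  M=5  r_T1=4 ✓
   3) LOAD T1:  M=5  r_T1=5
   4) CAS  T1:  M=6  r_T1=5 ✓
   5) LOAD T0:  M=6  r_T0=6
   6) LOAD T1:  M=6  r_T1=6
   7) CAS  T1:  M=7  r_T1=6 ✓
   8) CAS  T0:  M=7  r_T0=6 ✗
   9) LOAD T0:  M=7  r_T0=7
  10) CAS  T0:  M=8  r_T0=7 ✓
Flip is step 8.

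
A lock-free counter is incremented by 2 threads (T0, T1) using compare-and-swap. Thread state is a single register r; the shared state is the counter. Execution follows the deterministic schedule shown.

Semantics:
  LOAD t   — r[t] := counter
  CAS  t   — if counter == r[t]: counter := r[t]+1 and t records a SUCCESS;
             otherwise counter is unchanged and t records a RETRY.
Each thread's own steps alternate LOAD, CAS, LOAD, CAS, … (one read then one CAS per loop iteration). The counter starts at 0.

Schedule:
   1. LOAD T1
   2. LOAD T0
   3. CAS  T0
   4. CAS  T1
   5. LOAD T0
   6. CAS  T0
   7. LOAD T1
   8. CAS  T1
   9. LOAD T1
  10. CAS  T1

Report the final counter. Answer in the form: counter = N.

counter = 4

step 1: T1 LOAD ⇒ load; ctr=0 reg=0
step 2: T0 LOAD ⇒ load; ctr=0 reg=0
step 3: T0 CAS ⇒ ok; ctr=1 reg=0
step 4: T1 CAS ⇒ retry; ctr=1 reg=0
step 5: T0 LOAD ⇒ load; ctr=1 reg=1
step 6: T0 CAS ⇒ ok; ctr=2 reg=1
step 7: T1 LOAD ⇒ load; ctr=2 reg=2
step 8: T1 CAS ⇒ ok; ctr=3 reg=2
step 9: T1 LOAD ⇒ load; ctr=3 reg=3
step 10: T1 CAS ⇒ ok; ctr=4 reg=3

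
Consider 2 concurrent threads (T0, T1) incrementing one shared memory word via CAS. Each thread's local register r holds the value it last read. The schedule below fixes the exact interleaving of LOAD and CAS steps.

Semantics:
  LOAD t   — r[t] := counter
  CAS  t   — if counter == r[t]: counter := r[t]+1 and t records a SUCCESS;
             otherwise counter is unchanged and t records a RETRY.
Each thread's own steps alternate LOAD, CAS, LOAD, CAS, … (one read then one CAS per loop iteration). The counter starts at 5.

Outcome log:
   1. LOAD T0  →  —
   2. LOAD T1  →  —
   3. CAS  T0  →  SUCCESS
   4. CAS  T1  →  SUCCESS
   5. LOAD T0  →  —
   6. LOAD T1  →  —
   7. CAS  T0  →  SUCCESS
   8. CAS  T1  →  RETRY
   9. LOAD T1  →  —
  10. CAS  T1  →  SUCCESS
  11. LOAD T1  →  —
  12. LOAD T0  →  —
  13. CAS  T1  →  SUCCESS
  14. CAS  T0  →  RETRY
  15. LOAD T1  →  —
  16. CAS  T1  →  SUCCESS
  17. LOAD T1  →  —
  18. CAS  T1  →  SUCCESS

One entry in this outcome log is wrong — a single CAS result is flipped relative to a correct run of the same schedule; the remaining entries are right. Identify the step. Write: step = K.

step = 4

Correct run:
   1) LOAD T0:  M=5  r_T0=5
   2) LOAD T1:  M=5  r_T1=5
   3) CAS  T0:  M=6  r_T0=5 ✓
   4) CAS  T1:  M=6  r_T1=5 ✗
   5) LOAD T0:  M=6  r_T0=6
   6) LOAD T1:  M=6  r_T1=6
   7) CAS  T0:  M=7  r_T0=6 ✓
   8) CAS  T1:  M=7  r_T1=6 ✗
   9) LOAD T1:  M=7  r_T1=7
  10) CAS  T1:  M=8  r_T1=7 ✓
  11) LOAD T1:  M=8  r_T1=8
  12) LOAD T0:  M=8  r_T0=8
  13) CAS  T1:  M=9  r_T1=8 ✓
  14) CAS  T0:  M=9  r_T0=8 ✗
  15) LOAD T1:  M=9  r_T1=9
  16) CAS  T1:  M=10  r_T1=9 ✓
  17) LOAD T1:  M=10  r_T1=10
  18) CAS  T1:  M=11  r_T1=10 ✓
Mismatch at 4.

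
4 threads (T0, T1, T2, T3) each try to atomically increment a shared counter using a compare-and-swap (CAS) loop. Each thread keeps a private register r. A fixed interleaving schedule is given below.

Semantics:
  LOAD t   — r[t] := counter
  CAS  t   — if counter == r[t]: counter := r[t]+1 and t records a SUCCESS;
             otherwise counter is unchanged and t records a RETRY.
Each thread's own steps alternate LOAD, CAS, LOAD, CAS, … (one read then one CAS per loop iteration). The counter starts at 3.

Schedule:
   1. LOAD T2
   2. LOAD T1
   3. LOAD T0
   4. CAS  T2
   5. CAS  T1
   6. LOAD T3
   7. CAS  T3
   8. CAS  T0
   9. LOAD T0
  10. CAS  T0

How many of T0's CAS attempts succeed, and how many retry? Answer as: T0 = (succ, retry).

T0 = (1, 1)

   1) LOAD T2:  M=3  r_T2=3
   2) LOAD T1:  M=3  r_T1=3
   3) LOAD T0:  M=3  r_T0=3
   4) CAS  T2:  M=4  r_T2=3 ✓
   5) CAS  T1:  M=4  r_T1=3 ✗
   6) LOAD T3:  M=4  r_T3=4
   7) CAS  T3:  M=5  r_T3=4 ✓
   8) CAS  T0:  M=5  r_T0=3 ✗
   9) LOAD T0:  M=5  r_T0=5
  10) CAS  T0:  M=6  r_T0=5 ✓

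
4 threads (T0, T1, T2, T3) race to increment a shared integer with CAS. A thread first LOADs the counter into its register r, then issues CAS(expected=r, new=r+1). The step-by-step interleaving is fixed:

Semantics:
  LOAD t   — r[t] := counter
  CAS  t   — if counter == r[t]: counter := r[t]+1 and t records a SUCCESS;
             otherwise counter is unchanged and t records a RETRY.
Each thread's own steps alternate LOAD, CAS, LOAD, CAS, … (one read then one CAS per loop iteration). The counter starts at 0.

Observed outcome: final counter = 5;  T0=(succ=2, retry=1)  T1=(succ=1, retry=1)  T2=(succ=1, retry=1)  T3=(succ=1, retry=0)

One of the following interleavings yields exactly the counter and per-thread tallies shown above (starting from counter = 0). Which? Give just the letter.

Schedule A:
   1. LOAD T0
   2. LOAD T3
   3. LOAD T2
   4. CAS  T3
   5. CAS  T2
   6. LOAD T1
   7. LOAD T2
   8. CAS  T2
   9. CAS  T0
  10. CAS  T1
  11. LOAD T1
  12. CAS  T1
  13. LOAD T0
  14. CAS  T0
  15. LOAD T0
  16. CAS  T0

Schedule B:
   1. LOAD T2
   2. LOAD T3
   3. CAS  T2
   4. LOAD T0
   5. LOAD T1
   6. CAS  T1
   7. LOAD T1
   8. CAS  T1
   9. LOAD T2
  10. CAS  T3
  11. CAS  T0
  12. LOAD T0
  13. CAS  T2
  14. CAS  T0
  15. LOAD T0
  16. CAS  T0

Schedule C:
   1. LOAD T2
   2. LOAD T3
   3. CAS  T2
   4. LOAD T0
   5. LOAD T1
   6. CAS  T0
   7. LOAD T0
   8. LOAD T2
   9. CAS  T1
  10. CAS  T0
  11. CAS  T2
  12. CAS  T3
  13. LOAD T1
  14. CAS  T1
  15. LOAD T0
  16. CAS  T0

A

Tracing schedule A:
step 1: T0 LOAD ⇒ load; ctr=0 reg=0
step 2: T3 LOAD ⇒ load; ctr=0 reg=0
step 3: T2 LOAD ⇒ load; ctr=0 reg=0
step 4: T3 CAS ⇒ ok; ctr=1 reg=0
step 5: T2 CAS ⇒ retry; ctr=1 reg=0
step 6: T1 LOAD ⇒ load; ctr=1 reg=1
step 7: T2 LOAD ⇒ load; ctr=1 reg=1
step 8: T2 CAS ⇒ ok; ctr=2 reg=1
step 9: T0 CAS ⇒ retry; ctr=2 reg=0
step 10: T1 CAS ⇒ retry; ctr=2 reg=1
step 11: T1 LOAD ⇒ load; ctr=2 reg=2
step 12: T1 CAS ⇒ ok; ctr=3 reg=2
step 13: T0 LOAD ⇒ load; ctr=3 reg=3
step 14: T0 CAS ⇒ ok; ctr=4 reg=3
step 15: T0 LOAD ⇒ load; ctr=4 reg=4
step 16: T0 CAS ⇒ ok; ctr=5 reg=4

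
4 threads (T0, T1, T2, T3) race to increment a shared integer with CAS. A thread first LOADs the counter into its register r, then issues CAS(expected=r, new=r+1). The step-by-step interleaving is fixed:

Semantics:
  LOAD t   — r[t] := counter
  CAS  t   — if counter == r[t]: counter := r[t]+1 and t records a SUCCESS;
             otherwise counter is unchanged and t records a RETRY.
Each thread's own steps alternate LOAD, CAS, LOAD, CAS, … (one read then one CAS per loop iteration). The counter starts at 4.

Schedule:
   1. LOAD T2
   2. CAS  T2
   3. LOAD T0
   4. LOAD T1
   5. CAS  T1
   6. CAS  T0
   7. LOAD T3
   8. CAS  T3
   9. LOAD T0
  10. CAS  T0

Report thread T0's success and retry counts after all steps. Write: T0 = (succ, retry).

T0 = (1, 1)

1. LOAD T2 → mem=4 r[T2]=4 [LOAD]
2. CAS T2 → mem=5 r[T2]=4 [OK]
3. LOAD T0 → mem=5 r[T0]=5 [LOAD]
4. LOAD T1 → mem=5 r[T1]=5 [LOAD]
5. CAS T1 → mem=6 r[T1]=5 [OK]
6. CAS T0 → mem=6 r[T0]=5 [RETRY]
7. LOAD T3 → mem=6 r[T3]=6 [LOAD]
8. CAS T3 → mem=7 r[T3]=6 [OK]
9. LOAD T0 → mem=7 r[T0]=7 [LOAD]
10. CAS T0 → mem=8 r[T0]=7 [OK]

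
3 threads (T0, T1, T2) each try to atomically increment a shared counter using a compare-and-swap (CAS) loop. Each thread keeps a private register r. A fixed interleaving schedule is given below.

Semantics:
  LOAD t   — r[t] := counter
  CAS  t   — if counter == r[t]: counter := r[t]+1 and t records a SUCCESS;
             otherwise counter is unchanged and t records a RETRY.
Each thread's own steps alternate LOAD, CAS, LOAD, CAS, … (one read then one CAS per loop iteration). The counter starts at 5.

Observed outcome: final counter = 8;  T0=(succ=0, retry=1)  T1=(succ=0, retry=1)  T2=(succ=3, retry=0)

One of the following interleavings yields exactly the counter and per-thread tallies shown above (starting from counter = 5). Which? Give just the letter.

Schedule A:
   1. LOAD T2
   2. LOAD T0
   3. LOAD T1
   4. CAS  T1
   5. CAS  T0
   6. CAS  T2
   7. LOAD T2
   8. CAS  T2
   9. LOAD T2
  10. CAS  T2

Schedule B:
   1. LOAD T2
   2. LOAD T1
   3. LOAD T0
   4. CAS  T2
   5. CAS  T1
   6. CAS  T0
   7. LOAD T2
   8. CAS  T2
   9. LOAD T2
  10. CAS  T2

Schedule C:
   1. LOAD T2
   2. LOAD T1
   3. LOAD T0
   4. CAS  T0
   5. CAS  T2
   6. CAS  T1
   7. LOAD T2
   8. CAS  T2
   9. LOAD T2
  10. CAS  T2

Run B:
   1) LOAD T2:  M=5  r_T2=5
   2) LOAD T1:  M=5  r_T1=5
   3) LOAD T0:  M=5  r_T0=5
   4) CAS  T2:  M=6  r_T2=5 ✓
   5) CAS  T1:  M=6  r_T1=5 ✗
   6) CAS  T0:  M=6  r_T0=5 ✗
   7) LOAD T2:  M=6  r_T2=6
   8) CAS  T2:  M=7  r_T2=6 ✓
   9) LOAD T2:  M=7  r_T2=7
  10) CAS  T2:  M=8  r_T2=7 ✓

B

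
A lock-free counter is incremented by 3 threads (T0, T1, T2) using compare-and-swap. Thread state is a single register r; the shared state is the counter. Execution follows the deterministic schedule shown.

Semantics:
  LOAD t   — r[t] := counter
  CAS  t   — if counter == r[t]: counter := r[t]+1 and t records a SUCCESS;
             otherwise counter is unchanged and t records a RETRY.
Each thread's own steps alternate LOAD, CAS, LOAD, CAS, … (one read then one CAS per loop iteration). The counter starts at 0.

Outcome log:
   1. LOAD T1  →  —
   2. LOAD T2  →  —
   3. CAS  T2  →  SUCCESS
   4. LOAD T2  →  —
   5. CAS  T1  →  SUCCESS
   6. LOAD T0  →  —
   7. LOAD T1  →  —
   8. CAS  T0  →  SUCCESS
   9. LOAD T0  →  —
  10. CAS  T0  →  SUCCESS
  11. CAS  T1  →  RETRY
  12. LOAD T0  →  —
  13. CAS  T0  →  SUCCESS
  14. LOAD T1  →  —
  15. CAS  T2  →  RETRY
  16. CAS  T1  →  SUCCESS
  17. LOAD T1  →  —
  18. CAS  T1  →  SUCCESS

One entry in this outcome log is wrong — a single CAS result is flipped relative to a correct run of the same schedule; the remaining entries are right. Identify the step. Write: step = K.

step = 5

Re-executing:
1. LOAD T1 → mem=0 r[T1]=0 [LOAD]
2. LOAD T2 → mem=0 r[T2]=0 [LOAD]
3. CAS T2 → mem=1 r[T2]=0 [OK]
4. LOAD T2 → mem=1 r[T2]=1 [LOAD]
5. CAS T1 → mem=1 r[T1]=0 [RETRY]
6. LOAD T0 → mem=1 r[T0]=1 [LOAD]
7. LOAD T1 → mem=1 r[T1]=1 [LOAD]
8. CAS T0 → mem=2 r[T0]=1 [OK]
9. LOAD T0 → mem=2 r[T0]=2 [LOAD]
10. CAS T0 → mem=3 r[T0]=2 [OK]
11. CAS T1 → mem=3 r[T1]=1 [RETRY]
12. LOAD T0 → mem=3 r[T0]=3 [LOAD]
13. CAS T0 → mem=4 r[T0]=3 [OK]
14. LOAD T1 → mem=4 r[T1]=4 [LOAD]
15. CAS T2 → mem=4 r[T2]=1 [RETRY]
16. CAS T1 → mem=5 r[T1]=4 [OK]
17. LOAD T1 → mem=5 r[T1]=5 [LOAD]
18. CAS T1 → mem=6 r[T1]=5 [OK]
Log disagrees first at step 5.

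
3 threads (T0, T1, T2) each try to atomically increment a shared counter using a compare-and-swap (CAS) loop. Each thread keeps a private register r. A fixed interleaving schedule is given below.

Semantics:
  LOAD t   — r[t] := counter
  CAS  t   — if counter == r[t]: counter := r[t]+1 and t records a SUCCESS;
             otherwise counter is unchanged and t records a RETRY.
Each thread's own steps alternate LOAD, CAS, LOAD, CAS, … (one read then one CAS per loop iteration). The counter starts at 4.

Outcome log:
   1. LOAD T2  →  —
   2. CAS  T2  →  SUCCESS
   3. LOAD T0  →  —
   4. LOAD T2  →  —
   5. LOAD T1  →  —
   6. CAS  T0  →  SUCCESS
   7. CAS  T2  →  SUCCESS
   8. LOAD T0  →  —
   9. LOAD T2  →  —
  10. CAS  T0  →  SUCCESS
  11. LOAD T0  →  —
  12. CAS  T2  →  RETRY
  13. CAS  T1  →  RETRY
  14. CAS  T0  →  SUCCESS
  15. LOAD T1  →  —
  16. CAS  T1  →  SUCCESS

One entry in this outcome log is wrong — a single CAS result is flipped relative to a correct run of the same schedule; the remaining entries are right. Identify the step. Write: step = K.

Reference trace:
#1 T2 reads 4
#2 T2 CAS(4→5) writes; counter now 5
#3 T0 reads 5
#4 T2 reads 5
#5 T1 reads 5
#6 T0 CAS(5→6) writes; counter now 6
#7 T2 CAS(5→6) fails; counter now 6
#8 T0 reads 6
#9 T2 reads 6
#10 T0 CAS(6→7) writes; counter now 7
#11 T0 reads 7
#12 T2 CAS(6→7) fails; counter now 7
#13 T1 CAS(5→6) fails; counter now 7
#14 T0 CAS(7→8) writes; counter now 8
#15 T1 reads 8
#16 T1 CAS(8→9) writes; counter now 9
Mismatch at 7.

step = 7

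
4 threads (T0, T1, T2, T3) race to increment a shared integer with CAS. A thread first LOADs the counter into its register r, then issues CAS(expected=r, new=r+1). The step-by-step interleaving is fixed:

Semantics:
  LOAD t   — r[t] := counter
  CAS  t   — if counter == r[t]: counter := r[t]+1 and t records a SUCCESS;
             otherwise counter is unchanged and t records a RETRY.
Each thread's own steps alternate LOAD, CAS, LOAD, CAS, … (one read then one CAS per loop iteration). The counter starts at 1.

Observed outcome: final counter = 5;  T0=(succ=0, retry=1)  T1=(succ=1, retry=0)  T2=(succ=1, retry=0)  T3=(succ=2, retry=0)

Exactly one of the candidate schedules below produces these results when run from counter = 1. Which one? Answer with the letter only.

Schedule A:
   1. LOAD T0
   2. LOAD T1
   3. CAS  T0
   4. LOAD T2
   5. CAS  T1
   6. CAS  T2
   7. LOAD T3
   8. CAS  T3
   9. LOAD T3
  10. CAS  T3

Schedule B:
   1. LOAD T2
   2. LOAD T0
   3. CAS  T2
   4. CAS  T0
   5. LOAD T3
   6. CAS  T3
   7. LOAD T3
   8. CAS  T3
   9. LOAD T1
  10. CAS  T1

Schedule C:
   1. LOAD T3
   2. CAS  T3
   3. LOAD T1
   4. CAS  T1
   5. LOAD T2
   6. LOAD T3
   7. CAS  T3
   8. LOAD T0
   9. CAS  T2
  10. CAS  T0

Simulating candidate B:
   1) LOAD T2:  M=1  r_T2=1
   2) LOAD T0:  M=1  r_T0=1
   3) CAS  T2:  M=2  r_T2=1 ✓
   4) CAS  T0:  M=2  r_T0=1 ✗
   5) LOAD T3:  M=2  r_T3=2
   6) CAS  T3:  M=3  r_T3=2 ✓
   7) LOAD T3:  M=3  r_T3=3
   8) CAS  T3:  M=4  r_T3=3 ✓
   9) LOAD T1:  M=4  r_T1=4
  10) CAS  T1:  M=5  r_T1=4 ✓

B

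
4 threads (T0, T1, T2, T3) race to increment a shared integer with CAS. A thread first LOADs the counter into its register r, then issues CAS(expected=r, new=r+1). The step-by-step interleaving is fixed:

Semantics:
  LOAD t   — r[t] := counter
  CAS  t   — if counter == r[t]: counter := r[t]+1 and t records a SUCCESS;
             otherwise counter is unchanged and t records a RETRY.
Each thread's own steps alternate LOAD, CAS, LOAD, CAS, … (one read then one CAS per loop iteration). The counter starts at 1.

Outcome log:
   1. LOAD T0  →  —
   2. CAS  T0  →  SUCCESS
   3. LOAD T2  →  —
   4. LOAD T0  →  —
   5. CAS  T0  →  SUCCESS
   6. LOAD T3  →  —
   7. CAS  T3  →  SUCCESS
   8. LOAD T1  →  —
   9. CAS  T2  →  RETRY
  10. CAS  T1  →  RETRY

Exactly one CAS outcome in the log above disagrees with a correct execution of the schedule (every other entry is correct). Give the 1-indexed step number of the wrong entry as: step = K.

step = 10

Reference trace:
step 1: T0 LOAD ⇒ load; ctr=1 reg=1
step 2: T0 CAS ⇒ ok; ctr=2 reg=1
step 3: T2 LOAD ⇒ load; ctr=2 reg=2
step 4: T0 LOAD ⇒ load; ctr=2 reg=2
step 5: T0 CAS ⇒ ok; ctr=3 reg=2
step 6: T3 LOAD ⇒ load; ctr=3 reg=3
step 7: T3 CAS ⇒ ok; ctr=4 reg=3
step 8: T1 LOAD ⇒ load; ctr=4 reg=4
step 9: T2 CAS ⇒ retry; ctr=4 reg=2
step 10: T1 CAS ⇒ ok; ctr=5 reg=4
Mismatch at 10.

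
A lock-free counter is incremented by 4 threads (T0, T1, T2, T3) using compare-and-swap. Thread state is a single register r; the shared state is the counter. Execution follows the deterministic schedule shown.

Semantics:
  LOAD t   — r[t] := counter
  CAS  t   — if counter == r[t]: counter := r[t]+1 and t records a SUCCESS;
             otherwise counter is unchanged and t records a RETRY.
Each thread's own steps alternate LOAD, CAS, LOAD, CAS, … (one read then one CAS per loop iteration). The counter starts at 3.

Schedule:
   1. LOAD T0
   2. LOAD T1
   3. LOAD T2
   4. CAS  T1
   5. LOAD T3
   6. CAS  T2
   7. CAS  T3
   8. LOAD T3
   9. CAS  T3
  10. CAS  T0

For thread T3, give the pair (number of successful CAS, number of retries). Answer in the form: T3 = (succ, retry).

T3 = (2, 0)

1. LOAD T0 → mem=3 r[T0]=3 [LOAD]
2. LOAD T1 → mem=3 r[T1]=3 [LOAD]
3. LOAD T2 → mem=3 r[T2]=3 [LOAD]
4. CAS T1 → mem=4 r[T1]=3 [OK]
5. LOAD T3 → mem=4 r[T3]=4 [LOAD]
6. CAS T2 → mem=4 r[T2]=3 [RETRY]
7. CAS T3 → mem=5 r[T3]=4 [OK]
8. LOAD T3 → mem=5 r[T3]=5 [LOAD]
9. CAS T3 → mem=6 r[T3]=5 [OK]
10. CAS T0 → mem=6 r[T0]=3 [RETRY]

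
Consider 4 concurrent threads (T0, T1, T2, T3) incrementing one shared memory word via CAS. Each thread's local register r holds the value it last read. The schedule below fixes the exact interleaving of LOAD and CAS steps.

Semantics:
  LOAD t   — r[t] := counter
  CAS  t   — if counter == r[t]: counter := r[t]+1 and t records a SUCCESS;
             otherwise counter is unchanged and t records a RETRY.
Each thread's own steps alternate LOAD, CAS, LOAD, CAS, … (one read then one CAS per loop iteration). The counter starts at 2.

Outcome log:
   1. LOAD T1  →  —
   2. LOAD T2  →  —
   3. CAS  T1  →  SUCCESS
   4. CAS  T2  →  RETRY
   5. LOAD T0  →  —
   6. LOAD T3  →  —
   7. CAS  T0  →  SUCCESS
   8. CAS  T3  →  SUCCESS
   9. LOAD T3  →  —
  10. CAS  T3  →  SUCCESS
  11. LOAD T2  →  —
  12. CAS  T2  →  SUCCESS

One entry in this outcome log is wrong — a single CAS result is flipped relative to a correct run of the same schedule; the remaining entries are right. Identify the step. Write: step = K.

Reference trace:
#1 T1 reads 2
#2 T2 reads 2
#3 T1 CAS(2→3) writes; counter now 3
#4 T2 CAS(2→3) fails; counter now 3
#5 T0 reads 3
#6 T3 reads 3
#7 T0 CAS(3→4) writes; counter now 4
#8 T3 CAS(3→4) fails; counter now 4
#9 T3 reads 4
#10 T3 CAS(4→5) writes; counter now 5
#11 T2 reads 5
#12 T2 CAS(5→6) writes; counter now 6
Flip is step 8.

step = 8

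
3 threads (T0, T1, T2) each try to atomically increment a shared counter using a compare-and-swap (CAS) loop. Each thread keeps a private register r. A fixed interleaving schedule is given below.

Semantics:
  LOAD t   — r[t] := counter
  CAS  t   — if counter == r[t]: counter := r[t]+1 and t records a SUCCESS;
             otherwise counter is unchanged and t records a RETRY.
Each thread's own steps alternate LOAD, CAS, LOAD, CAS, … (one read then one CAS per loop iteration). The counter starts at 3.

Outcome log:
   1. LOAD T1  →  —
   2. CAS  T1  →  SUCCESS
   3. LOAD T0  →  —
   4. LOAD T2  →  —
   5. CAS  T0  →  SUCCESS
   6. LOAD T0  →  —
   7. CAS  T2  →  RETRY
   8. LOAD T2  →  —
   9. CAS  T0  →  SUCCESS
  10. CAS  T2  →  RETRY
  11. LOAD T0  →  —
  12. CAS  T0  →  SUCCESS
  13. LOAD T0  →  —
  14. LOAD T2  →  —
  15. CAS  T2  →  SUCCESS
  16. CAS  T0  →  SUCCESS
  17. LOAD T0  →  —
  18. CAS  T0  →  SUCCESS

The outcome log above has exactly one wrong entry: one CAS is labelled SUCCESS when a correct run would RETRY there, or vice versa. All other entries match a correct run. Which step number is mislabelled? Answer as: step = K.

Re-executing:
step 1: T1 LOAD ⇒ load; ctr=3 reg=3
step 2: T1 CAS ⇒ ok; ctr=4 reg=3
step 3: T0 LOAD ⇒ load; ctr=4 reg=4
step 4: T2 LOAD ⇒ load; ctr=4 reg=4
step 5: T0 CAS ⇒ ok; ctr=5 reg=4
step 6: T0 LOAD ⇒ load; ctr=5 reg=5
step 7: T2 CAS ⇒ retry; ctr=5 reg=4
step 8: T2 LOAD ⇒ load; ctr=5 reg=5
step 9: T0 CAS ⇒ ok; ctr=6 reg=5
step 10: T2 CAS ⇒ retry; ctr=6 reg=5
step 11: T0 LOAD ⇒ load; ctr=6 reg=6
step 12: T0 CAS ⇒ ok; ctr=7 reg=6
step 13: T0 LOAD ⇒ load; ctr=7 reg=7
step 14: T2 LOAD ⇒ load; ctr=7 reg=7
step 15: T2 CAS ⇒ ok; ctr=8 reg=7
step 16: T0 CAS ⇒ retry; ctr=8 reg=7
step 17: T0 LOAD ⇒ load; ctr=8 reg=8
step 18: T0 CAS ⇒ ok; ctr=9 reg=8
Log disagrees first at step 16.

step = 16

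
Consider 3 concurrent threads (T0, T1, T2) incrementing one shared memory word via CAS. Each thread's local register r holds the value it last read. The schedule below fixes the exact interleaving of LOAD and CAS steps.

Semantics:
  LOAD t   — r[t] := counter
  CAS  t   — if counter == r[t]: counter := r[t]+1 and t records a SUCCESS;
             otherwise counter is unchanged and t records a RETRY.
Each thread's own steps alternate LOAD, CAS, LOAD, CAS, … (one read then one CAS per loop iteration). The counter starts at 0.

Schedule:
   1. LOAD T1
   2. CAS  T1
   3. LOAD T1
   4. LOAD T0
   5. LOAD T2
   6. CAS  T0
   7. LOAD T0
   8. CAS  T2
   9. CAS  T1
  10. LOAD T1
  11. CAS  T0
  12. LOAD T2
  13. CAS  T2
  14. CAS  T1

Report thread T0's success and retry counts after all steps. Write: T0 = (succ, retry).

T0 = (2, 0)

1. LOAD T1 → mem=0 r[T1]=0 [LOAD]
2. CAS T1 → mem=1 r[T1]=0 [OK]
3. LOAD T1 → mem=1 r[T1]=1 [LOAD]
4. LOAD T0 → mem=1 r[T0]=1 [LOAD]
5. LOAD T2 → mem=1 r[T2]=1 [LOAD]
6. CAS T0 → mem=2 r[T0]=1 [OK]
7. LOAD T0 → mem=2 r[T0]=2 [LOAD]
8. CAS T2 → mem=2 r[T2]=1 [RETRY]
9. CAS T1 → mem=2 r[T1]=1 [RETRY]
10. LOAD T1 → mem=2 r[T1]=2 [LOAD]
11. CAS T0 → mem=3 r[T0]=2 [OK]
12. LOAD T2 → mem=3 r[T2]=3 [LOAD]
13. CAS T2 → mem=4 r[T2]=3 [OK]
14. CAS T1 → mem=4 r[T1]=2 [RETRY]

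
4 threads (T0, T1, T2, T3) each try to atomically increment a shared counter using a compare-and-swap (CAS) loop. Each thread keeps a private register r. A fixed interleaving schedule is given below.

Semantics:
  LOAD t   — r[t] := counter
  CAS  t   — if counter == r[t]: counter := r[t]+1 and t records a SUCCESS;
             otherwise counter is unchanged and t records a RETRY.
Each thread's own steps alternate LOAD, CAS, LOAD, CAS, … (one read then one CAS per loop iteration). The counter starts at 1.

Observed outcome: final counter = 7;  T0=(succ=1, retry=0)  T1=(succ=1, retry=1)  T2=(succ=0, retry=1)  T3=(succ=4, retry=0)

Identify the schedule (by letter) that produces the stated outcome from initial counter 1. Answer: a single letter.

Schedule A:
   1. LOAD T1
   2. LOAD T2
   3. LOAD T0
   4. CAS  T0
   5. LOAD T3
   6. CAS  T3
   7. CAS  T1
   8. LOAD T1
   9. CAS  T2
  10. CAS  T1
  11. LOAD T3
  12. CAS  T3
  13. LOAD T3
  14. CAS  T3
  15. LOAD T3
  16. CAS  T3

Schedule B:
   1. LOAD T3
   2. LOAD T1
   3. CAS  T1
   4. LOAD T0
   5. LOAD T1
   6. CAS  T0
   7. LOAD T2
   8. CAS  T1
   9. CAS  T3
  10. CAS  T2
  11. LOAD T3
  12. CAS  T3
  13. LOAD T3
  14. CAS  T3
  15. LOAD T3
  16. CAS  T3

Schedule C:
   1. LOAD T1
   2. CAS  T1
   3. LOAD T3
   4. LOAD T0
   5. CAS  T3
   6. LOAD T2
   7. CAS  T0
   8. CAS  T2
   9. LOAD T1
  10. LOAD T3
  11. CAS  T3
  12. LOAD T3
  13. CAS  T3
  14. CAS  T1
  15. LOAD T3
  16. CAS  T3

A

Tracing schedule A:
   1) LOAD T1:  M=1  r_T1=1
   2) LOAD T2:  M=1  r_T2=1
   3) LOAD T0:  M=1  r_T0=1
   4) CAS  T0:  M=2  r_T0=1 ✓
   5) LOAD T3:  M=2  r_T3=2
   6) CAS  T3:  M=3  r_T3=2 ✓
   7) CAS  T1:  M=3  r_T1=1 ✗
   8) LOAD T1:  M=3  r_T1=3
   9) CAS  T2:  M=3  r_T2=1 ✗
  10) CAS  T1:  M=4  r_T1=3 ✓
  11) LOAD T3:  M=4  r_T3=4
  12) CAS  T3:  M=5  r_T3=4 ✓
  13) LOAD T3:  M=5  r_T3=5
  14) CAS  T3:  M=6  r_T3=5 ✓
  15) LOAD T3:  M=6  r_T3=6
  16) CAS  T3:  M=7  r_T3=6 ✓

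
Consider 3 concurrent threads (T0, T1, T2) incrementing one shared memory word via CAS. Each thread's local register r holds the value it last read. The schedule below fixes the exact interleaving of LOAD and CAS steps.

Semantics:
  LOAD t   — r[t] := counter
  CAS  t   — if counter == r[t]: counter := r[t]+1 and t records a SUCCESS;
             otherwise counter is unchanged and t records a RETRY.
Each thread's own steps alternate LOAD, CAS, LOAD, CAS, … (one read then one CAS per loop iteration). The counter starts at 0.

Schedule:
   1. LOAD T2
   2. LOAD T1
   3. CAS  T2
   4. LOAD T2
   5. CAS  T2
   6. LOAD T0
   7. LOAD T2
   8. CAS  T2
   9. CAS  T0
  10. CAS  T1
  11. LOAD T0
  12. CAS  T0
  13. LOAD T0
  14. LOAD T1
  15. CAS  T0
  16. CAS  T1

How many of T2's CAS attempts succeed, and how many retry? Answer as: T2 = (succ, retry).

#1 T2 reads 0
#2 T1 reads 0
#3 T2 CAS(0→1) writes; counter now 1
#4 T2 reads 1
#5 T2 CAS(1→2) writes; counter now 2
#6 T0 reads 2
#7 T2 reads 2
#8 T2 CAS(2→3) writes; counter now 3
#9 T0 CAS(2→3) fails; counter now 3
#10 T1 CAS(0→1) fails; counter now 3
#11 T0 reads 3
#12 T0 CAS(3→4) writes; counter now 4
#13 T0 reads 4
#14 T1 reads 4
#15 T0 CAS(4→5) writes; counter now 5
#16 T1 CAS(4→5) fails; counter now 5

T2 = (3, 0)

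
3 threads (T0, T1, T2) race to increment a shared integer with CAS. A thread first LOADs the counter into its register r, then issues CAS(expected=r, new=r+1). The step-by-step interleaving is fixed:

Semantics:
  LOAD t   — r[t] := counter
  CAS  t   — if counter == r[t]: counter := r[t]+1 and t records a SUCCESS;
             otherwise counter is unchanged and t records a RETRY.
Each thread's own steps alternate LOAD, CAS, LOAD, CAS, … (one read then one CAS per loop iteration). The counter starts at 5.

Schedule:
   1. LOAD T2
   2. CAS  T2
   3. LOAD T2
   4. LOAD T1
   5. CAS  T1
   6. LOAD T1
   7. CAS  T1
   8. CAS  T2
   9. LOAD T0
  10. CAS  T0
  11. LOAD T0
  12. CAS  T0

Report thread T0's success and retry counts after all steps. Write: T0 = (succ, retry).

T0 = (2, 0)

#1 T2 reads 5
#2 T2 CAS(5→6) writes; counter now 6
#3 T2 reads 6
#4 T1 reads 6
#5 T1 CAS(6→7) writes; counter now 7
#6 T1 reads 7
#7 T1 CAS(7→8) writes; counter now 8
#8 T2 CAS(6→7) fails; counter now 8
#9 T0 reads 8
#10 T0 CAS(8→9) writes; counter now 9
#11 T0 reads 9
#12 T0 CAS(9→10) writes; counter now 10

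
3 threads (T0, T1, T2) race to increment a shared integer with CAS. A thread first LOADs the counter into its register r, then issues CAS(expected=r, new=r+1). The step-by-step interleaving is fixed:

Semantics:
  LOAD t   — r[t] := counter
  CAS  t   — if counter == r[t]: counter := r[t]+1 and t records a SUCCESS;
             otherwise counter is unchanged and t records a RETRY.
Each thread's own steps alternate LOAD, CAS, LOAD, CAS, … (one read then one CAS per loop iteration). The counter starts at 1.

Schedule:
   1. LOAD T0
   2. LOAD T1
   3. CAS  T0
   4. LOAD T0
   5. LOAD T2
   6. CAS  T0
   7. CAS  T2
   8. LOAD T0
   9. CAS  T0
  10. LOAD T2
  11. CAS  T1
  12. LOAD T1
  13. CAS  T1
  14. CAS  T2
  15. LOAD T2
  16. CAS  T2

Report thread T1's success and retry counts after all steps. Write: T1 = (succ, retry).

step 1: T0 LOAD ⇒ load; ctr=1 reg=1
step 2: T1 LOAD ⇒ load; ctr=1 reg=1
step 3: T0 CAS ⇒ ok; ctr=2 reg=1
step 4: T0 LOAD ⇒ load; ctr=2 reg=2
step 5: T2 LOAD ⇒ load; ctr=2 reg=2
step 6: T0 CAS ⇒ ok; ctr=3 reg=2
step 7: T2 CAS ⇒ retry; ctr=3 reg=2
step 8: T0 LOAD ⇒ load; ctr=3 reg=3
step 9: T0 CAS ⇒ ok; ctr=4 reg=3
step 10: T2 LOAD ⇒ load; ctr=4 reg=4
step 11: T1 CAS ⇒ retry; ctr=4 reg=1
step 12: T1 LOAD ⇒ load; ctr=4 reg=4
step 13: T1 CAS ⇒ ok; ctr=5 reg=4
step 14: T2 CAS ⇒ retry; ctr=5 reg=4
step 15: T2 LOAD ⇒ load; ctr=5 reg=5
step 16: T2 CAS ⇒ ok; ctr=6 reg=5

T1 = (1, 1)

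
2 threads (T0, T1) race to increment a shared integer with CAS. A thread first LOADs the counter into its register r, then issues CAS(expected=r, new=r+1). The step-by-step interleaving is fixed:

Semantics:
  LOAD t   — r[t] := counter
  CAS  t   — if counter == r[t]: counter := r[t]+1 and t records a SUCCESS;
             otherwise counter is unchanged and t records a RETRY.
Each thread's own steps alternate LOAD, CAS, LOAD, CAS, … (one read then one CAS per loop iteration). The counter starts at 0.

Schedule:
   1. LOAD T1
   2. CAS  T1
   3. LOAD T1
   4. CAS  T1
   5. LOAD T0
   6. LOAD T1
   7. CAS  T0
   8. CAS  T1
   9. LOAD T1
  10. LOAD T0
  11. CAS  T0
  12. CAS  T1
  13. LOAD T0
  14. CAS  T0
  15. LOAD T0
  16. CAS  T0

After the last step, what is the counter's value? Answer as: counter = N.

#1 T1 reads 0
#2 T1 CAS(0→1) writes; counter now 1
#3 T1 reads 1
#4 T1 CAS(1→2) writes; counter now 2
#5 T0 reads 2
#6 T1 reads 2
#7 T0 CAS(2→3) writes; counter now 3
#8 T1 CAS(2→3) fails; counter now 3
#9 T1 reads 3
#10 T0 reads 3
#11 T0 CAS(3→4) writes; counter now 4
#12 T1 CAS(3→4) fails; counter now 4
#13 T0 reads 4
#14 T0 CAS(4→5) writes; counter now 5
#15 T0 reads 5
#16 T0 CAS(5→6) writes; counter now 6

counter = 6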